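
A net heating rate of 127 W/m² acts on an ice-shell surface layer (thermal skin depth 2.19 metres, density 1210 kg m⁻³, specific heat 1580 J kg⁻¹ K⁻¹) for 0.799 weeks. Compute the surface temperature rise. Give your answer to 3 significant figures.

Areal heat capacity C = ρ c_p D = 1210 × 1580 × 2.19 = 4.19×10^6 J/(m^2 K).
Net heat input Q = F Δt = 127 × (0.799 weeks × 6.048×10^5 s/week) = 6.14×10^7 J/m².
ΔT = Q / C = 6.14×10^7 / 4.19×10^6 = 14.7 K.

14.7 K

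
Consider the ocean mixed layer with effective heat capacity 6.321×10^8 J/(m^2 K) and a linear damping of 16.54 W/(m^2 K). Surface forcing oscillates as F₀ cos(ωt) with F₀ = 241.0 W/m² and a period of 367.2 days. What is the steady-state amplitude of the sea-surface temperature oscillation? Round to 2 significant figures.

1.9 K

Areal heat capacity C = 6.321×10^8 J/(m^2 K) (given).
Angular frequency ω = 2π / T = 2π / 3.17×10^7 s = 1.98×10^-7 s⁻¹.
√((Cω)² + λ²) = √((125)² + 16.54²) = 126 W/(m²·K).
Amplitude A = F₀ / √((Cω)²+λ²) = 241.0 / 126 = 1.91 K.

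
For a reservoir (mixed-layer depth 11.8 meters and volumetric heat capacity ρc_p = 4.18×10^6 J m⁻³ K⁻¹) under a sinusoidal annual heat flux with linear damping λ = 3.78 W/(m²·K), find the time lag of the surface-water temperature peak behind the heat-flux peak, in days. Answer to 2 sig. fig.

70 days

Areal heat capacity C = ρc_p × D = 4.18×10^6 × 11.8 = 4.93×10^7 J/(m^2 K).
ω = 2π / 3.15×10^7 s = 1.99×10^-7 s⁻¹.
Phase lag φ = arctan(Cω/λ) = arctan(9.83/3.78) = 1.20 rad.
Time lag = φ / ω = 1.20 / 1.99×10^-7 = 6.04×10^6 s = 69.9 days.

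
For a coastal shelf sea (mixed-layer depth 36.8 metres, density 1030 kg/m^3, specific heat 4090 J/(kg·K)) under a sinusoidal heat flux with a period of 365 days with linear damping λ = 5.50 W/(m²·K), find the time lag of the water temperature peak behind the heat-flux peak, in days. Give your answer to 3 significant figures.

81.0 days

Areal heat capacity C = ρ c_p D = 1030 × 4090 × 36.8 = 1.55×10^8 J m⁻² K⁻¹.
ω = 2π / 3.15×10^7 s = 1.99×10^-7 s⁻¹.
Phase lag φ = arctan(Cω/λ) = arctan(30.9/5.50) = 1.39 rad.
Time lag = φ / ω = 1.39 / 1.99×10^-7 = 7.00×10^6 s = 81.0 days.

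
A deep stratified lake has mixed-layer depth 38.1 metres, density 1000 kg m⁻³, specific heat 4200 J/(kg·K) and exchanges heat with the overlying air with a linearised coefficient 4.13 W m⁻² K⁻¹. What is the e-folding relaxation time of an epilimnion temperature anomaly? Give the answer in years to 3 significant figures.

1.23 years

Areal heat capacity C = ρ c_p D = 1000 × 4200 × 38.1 = 1.60×10^8 J/(m^2 K).
Relaxation time τ = C / λ = 1.60×10^8 / 4.13 = 3.87×10^7 s.
In years: 3.87×10^7 s / (3.156×10^7 s/year) = 1.23 years.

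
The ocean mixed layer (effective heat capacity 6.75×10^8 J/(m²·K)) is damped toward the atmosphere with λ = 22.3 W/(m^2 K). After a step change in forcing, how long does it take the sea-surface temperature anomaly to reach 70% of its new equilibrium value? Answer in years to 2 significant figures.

Areal heat capacity C = 6.75×10^8 J/(m²·K) (given).
τ = C / λ = 6.75×10^8 / 22.3 = 3.03×10^7 s.
Fraction reached: 1 − e^(−t/τ) = 0.70 ⇒ t = −τ ln(1 − 0.70) = τ × 1.20.
t = 3.64×10^7 s = 1.15 years.

1.2 years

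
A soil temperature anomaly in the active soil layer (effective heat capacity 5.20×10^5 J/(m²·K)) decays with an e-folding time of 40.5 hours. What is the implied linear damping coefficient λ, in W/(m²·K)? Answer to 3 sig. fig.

Areal heat capacity C = 5.20×10^5 J/(m²·K) (given).
τ = 40.5 hours = 1.46×10^5 s.
λ = C / τ = 5.20×10^5 / 1.46×10^5 = 3.57 W/(m²·K).

3.57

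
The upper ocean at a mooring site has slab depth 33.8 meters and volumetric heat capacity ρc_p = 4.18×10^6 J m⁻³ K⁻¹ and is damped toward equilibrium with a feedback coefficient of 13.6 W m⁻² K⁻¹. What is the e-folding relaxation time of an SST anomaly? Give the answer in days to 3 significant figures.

120 days

Areal heat capacity C = ρc_p × D = 4.18×10^6 × 33.8 = 1.41×10^8 J/(m^2 K).
Relaxation time τ = C / λ = 1.41×10^8 / 13.6 = 1.04×10^7 s.
In days: 1.04×10^7 s / (86400 s/day) = 120 days.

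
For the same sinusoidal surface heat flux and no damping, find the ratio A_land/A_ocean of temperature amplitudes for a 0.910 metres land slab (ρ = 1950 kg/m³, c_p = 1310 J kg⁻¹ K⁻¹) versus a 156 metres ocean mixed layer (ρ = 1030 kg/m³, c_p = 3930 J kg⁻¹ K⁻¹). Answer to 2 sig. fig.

C_ocean = 1030 × 3930 × 156 = 6.31×10^8 J/(m²·K).
C_land = 1950 × 1310 × 0.910 = 2.32×10^6 J/(m²·K).
Undamped amplitude ∝ 1/C, so A_land/A_ocean = C_ocean/C_land = 272.

270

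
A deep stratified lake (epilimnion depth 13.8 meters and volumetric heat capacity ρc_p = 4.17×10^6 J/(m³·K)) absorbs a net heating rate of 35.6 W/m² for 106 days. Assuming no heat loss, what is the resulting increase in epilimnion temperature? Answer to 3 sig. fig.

5.67 K

Areal heat capacity C = ρc_p × D = 4.17×10^6 × 13.8 = 5.75×10^7 J/(m²·K).
Net heat input Q = F Δt = 35.6 × (106 days × 86400 s/day) = 3.26×10^8 J/m².
ΔT = Q / C = 3.26×10^8 / 5.75×10^7 = 5.67 K.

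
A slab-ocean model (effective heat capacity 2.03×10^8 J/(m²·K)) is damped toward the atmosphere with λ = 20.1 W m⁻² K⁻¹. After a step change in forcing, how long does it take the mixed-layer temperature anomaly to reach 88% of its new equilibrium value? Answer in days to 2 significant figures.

Areal heat capacity C = 2.03×10^8 J/(m²·K) (given).
τ = C / λ = 2.03×10^8 / 20.1 = 1.01×10^7 s.
Fraction reached: 1 − e^(−t/τ) = 0.88 ⇒ t = −τ ln(1 − 0.88) = τ × 2.12.
t = 2.14×10^7 s = 248 days.

250 days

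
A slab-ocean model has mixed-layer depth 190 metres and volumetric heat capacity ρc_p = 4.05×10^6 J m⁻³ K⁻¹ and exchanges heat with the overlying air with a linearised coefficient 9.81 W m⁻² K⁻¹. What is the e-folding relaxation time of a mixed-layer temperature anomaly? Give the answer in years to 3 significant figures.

2.49 years

Areal heat capacity C = ρc_p × D = 4.05×10^6 × 190 = 7.70×10^8 J m⁻² K⁻¹.
Relaxation time τ = C / λ = 7.70×10^8 / 9.81 = 7.84×10^7 s.
In years: 7.84×10^7 s / (3.156×10^7 s/year) = 2.49 years.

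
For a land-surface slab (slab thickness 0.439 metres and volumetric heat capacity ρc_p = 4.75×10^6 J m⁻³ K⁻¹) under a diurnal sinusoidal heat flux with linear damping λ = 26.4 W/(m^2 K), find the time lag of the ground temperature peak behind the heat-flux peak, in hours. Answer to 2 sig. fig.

Areal heat capacity C = ρc_p × D = 4.75×10^6 × 0.439 = 2.09×10^6 J m⁻² K⁻¹.
ω = 2π / 86400 s = 7.27×10^-5 s⁻¹.
Phase lag φ = arctan(Cω/λ) = arctan(152/26.4) = 1.40 rad.
Time lag = φ / ω = 1.40 / 7.27×10^-5 = 19200 s = 5.34 hours.

5.3 hours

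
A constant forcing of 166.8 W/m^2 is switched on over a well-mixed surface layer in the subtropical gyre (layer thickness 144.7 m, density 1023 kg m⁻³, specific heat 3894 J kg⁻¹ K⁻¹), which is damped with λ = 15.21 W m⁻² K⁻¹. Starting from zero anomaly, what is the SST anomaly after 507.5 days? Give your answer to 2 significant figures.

7.5 K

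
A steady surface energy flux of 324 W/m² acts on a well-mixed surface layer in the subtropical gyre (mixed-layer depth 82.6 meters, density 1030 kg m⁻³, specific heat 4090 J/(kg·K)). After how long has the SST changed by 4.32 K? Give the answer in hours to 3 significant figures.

Areal heat capacity C = ρ c_p D = 1030 × 4090 × 82.6 = 3.48×10^8 J m⁻² K⁻¹.
Time required: Δt = C ΔT / F = 3.48×10^8 × 4.32 / 324 = 4.64×10^6 s.
In hours: 4.64×10^6 s / (3600 s/hour) = 1290 hours.

1290 hours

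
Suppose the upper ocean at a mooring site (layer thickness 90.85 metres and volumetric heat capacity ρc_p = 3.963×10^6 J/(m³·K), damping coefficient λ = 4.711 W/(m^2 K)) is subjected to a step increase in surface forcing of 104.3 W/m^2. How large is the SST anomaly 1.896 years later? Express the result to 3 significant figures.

Areal heat capacity C = ρc_p × D = 3.963×10^6 × 90.85 = 3.60×10^8 J/(m^2 K).
τ = C / λ = 3.60×10^8 / 4.711 = 7.64×10^7 s.
Equilibrium anomaly ΔT_eq = F / λ = 104.3 / 4.711 = 22.1 K.
t = 1.896 years = 5.98×10^7 s, so t/τ = 0.783.
ΔT(t) = ΔT_eq (1 − e^(−t/τ)) = 22.1 × (1 − e^−0.783) = 12.0 K.

12.0 K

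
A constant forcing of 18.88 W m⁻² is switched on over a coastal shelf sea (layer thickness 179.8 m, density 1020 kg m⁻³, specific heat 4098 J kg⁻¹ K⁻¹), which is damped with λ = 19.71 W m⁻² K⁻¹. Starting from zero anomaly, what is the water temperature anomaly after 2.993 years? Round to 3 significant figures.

Areal heat capacity C = ρ c_p D = 1020 × 4098 × 179.8 = 7.52×10^8 J m⁻² K⁻¹.
τ = C / λ = 7.52×10^8 / 19.71 = 3.81×10^7 s.
Equilibrium anomaly ΔT_eq = F / λ = 18.88 / 19.71 = 0.958 K.
t = 2.993 years = 9.45×10^7 s, so t/τ = 2.48.
ΔT(t) = ΔT_eq (1 − e^(−t/τ)) = 0.958 × (1 − e^−2.48) = 0.877 K.

0.877 K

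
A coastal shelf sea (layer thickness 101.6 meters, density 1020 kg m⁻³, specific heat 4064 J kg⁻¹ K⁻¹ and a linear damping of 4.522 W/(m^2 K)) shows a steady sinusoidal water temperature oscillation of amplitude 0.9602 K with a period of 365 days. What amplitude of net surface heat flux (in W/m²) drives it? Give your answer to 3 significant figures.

80.7

Areal heat capacity C = ρ c_p D = 1020 × 4064 × 101.6 = 4.21×10^8 J m⁻² K⁻¹.
ω = 2π / 3.15×10^7 s = 1.99×10^-7 s⁻¹.
√((Cω)² + λ²) = √((83.9)² + 4.522²) = 84.0 W/(m²·K).
F₀ = A × √((Cω)²+λ²) = 0.9602 × 84.0 = 80.7 W/m².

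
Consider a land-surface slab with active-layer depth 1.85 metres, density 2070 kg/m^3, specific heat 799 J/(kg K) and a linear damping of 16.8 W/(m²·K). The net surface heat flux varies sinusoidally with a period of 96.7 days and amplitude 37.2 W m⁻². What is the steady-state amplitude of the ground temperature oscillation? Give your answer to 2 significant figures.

Areal heat capacity C = ρ c_p D = 2070 × 799 × 1.85 = 3.06×10^6 J/(m²·K).
Angular frequency ω = 2π / T = 2π / 8.35×10^6 s = 7.52×10^-7 s⁻¹.
√((Cω)² + λ²) = √((2.30)² + 16.8²) = 17.0 W/(m²·K).
Amplitude A = F₀ / √((Cω)²+λ²) = 37.2 / 17.0 = 2.19 K.

2.2 K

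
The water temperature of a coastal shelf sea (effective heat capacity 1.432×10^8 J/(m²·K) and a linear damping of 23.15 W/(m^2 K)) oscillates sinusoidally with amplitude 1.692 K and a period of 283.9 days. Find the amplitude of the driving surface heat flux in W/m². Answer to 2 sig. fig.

73

Areal heat capacity C = 1.432×10^8 J/(m²·K) (given).
ω = 2π / 2.45×10^7 s = 2.56×10^-7 s⁻¹.
√((Cω)² + λ²) = √((36.7)² + 23.15²) = 43.4 W/(m²·K).
F₀ = A × √((Cω)²+λ²) = 1.692 × 43.4 = 73.4 W/m².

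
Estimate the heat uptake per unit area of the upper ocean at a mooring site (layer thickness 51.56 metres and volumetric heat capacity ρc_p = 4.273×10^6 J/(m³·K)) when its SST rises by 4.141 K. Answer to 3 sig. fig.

Areal heat capacity C = ρc_p × D = 4.273×10^6 × 51.56 = 2.20×10^8 J m⁻² K⁻¹.
ΔQ = C ΔT = 2.20×10^8 × 4.141 = 9.12×10^8 J/m².

9.12×10^8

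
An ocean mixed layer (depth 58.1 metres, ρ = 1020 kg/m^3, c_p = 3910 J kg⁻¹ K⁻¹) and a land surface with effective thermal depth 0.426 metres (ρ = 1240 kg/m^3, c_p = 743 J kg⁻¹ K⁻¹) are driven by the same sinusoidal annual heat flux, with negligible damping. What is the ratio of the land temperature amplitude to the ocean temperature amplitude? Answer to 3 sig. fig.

590

C_ocean = 1020 × 3910 × 58.1 = 2.32×10^8 J/(m²·K).
C_land = 1240 × 743 × 0.426 = 3.92×10^5 J/(m²·K).
Undamped amplitude ∝ 1/C, so A_land/A_ocean = C_ocean/C_land = 590.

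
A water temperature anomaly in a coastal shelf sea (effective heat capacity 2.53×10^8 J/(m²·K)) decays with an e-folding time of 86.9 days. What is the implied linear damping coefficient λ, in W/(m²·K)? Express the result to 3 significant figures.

Areal heat capacity C = 2.53×10^8 J/(m²·K) (given).
τ = 86.9 days = 7.51×10^6 s.
λ = C / τ = 2.53×10^8 / 7.51×10^6 = 33.7 W/(m²·K).

33.7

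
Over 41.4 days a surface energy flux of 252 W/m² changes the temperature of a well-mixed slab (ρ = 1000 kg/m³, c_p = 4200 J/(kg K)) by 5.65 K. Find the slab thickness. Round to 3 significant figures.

38.0 m

Heat input Q = F Δt = 252 × 3.58×10^6 s = 9.01×10^8 J/m².
Required areal heat capacity C = Q / ΔT = 1.60×10^8 J/(m²·K).
Depth D = C / (ρ c_p) = 1.60×10^8 / (1000 × 4200) = 38.0 m.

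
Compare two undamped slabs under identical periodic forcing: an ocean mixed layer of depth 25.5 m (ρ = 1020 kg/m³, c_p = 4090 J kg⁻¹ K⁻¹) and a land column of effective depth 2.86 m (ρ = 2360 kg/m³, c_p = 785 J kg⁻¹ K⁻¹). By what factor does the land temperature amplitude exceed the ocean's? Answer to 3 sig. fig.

C_ocean = 1020 × 4090 × 25.5 = 1.06×10^8 J/(m²·K).
C_land = 2360 × 785 × 2.86 = 5.30×10^6 J/(m²·K).
Undamped amplitude ∝ 1/C, so A_land/A_ocean = C_ocean/C_land = 20.1.

20.1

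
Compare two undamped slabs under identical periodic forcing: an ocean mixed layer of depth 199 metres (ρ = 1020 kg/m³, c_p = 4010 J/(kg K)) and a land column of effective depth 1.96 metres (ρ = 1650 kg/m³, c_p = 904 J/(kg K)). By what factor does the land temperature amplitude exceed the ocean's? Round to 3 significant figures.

278

C_ocean = 1020 × 4010 × 199 = 8.14×10^8 J/(m²·K).
C_land = 1650 × 904 × 1.96 = 2.92×10^6 J/(m²·K).
Undamped amplitude ∝ 1/C, so A_land/A_ocean = C_ocean/C_land = 278.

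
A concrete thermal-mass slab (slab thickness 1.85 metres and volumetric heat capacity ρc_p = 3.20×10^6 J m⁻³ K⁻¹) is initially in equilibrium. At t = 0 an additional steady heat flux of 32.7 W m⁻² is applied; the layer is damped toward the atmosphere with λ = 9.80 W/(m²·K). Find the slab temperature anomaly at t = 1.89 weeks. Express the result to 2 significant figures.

2.8 K

Areal heat capacity C = ρc_p × D = 3.20×10^6 × 1.85 = 5.92×10^6 J m⁻² K⁻¹.
τ = C / λ = 5.92×10^6 / 9.80 = 6.04×10^5 s.
Equilibrium anomaly ΔT_eq = F / λ = 32.7 / 9.80 = 3.34 K.
t = 1.89 weeks = 1.14×10^6 s, so t/τ = 1.89.
ΔT(t) = ΔT_eq (1 − e^(−t/τ)) = 3.34 × (1 − e^−1.89) = 2.83 K.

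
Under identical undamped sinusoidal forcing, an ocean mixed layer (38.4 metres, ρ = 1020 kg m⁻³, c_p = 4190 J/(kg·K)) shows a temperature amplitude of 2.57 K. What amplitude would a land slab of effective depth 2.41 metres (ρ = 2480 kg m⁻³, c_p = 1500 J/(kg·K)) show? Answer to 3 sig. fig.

C_ocean = 1.64×10^8 J/(m²·K); C_land = 8.97×10^6 J/(m²·K).
A ∝ 1/C ⇒ A_land = A_ocean × C_ocean/C_land = 2.57 × 18.3 = 47.0 K.

47.0 K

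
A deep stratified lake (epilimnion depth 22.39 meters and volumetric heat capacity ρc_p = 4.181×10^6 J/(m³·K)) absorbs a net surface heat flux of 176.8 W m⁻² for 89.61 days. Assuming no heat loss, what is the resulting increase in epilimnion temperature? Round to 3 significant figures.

14.6 K

Areal heat capacity C = ρc_p × D = 4.181×10^6 × 22.39 = 9.36×10^7 J/(m^2 K).
Net heat input Q = F Δt = 176.8 × (89.61 days × 86400 s/day) = 1.37×10^9 J/m².
ΔT = Q / C = 1.37×10^9 / 9.36×10^7 = 14.6 K.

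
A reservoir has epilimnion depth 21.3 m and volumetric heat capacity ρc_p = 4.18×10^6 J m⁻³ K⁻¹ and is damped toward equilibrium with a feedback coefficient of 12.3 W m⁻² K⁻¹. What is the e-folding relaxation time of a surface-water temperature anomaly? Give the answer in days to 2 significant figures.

Areal heat capacity C = ρc_p × D = 4.18×10^6 × 21.3 = 8.90×10^7 J/(m^2 K).
Relaxation time τ = C / λ = 8.90×10^7 / 12.3 = 7.24×10^6 s.
In days: 7.24×10^6 s / (86400 s/day) = 83.8 days.

84 days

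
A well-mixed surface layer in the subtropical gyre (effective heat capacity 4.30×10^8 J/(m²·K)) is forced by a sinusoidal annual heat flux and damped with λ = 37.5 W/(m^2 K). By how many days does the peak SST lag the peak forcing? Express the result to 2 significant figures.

Areal heat capacity C = 4.30×10^8 J/(m²·K) (given).
ω = 2π / 3.15×10^7 s = 1.99×10^-7 s⁻¹.
Phase lag φ = arctan(Cω/λ) = arctan(85.7/37.5) = 1.16 rad.
Time lag = φ / ω = 1.16 / 1.99×10^-7 = 5.81×10^6 s = 67.3 days.

67 days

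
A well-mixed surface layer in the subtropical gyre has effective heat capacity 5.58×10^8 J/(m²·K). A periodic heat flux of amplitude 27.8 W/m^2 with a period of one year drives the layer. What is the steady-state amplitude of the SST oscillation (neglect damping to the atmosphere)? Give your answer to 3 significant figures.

0.250 K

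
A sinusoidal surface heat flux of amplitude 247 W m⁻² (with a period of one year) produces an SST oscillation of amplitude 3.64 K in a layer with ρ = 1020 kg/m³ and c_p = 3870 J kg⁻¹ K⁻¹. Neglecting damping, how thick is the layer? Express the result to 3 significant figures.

86.3 m

ω = 2π / 3.15×10^7 s = 1.99×10^-7 s⁻¹.
Required C = F₀ / (A ω) = 247 / (3.64 × 1.99×10^-7) = 3.41×10^8 J/(m²·K).
D = C / (ρ c_p) = 3.41×10^8 / (1020 × 3870) = 86.3 m.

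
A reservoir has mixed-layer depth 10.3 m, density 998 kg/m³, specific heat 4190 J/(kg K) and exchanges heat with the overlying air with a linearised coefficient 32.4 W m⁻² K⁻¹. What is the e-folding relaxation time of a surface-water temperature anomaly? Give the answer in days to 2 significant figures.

15 days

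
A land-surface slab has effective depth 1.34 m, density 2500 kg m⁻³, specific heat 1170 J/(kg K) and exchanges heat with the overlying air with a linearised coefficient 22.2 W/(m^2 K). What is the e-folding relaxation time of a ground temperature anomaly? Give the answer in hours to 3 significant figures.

49.0 hours

Areal heat capacity C = ρ c_p D = 2500 × 1170 × 1.34 = 3.92×10^6 J/(m²·K).
Relaxation time τ = C / λ = 3.92×10^6 / 22.2 = 1.77×10^5 s.
In hours: 1.77×10^5 s / (3600 s/hour) = 49.0 hours.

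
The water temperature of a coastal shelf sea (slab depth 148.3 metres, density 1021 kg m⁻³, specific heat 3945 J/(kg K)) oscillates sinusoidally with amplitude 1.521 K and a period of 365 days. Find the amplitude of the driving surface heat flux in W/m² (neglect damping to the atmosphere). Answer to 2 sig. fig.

180

Areal heat capacity C = ρ c_p D = 1021 × 3945 × 148.3 = 5.97×10^8 J/(m^2 K).
ω = 2π / 3.15×10^7 s = 1.99×10^-7 s⁻¹.
Cω = 5.97×10^8 × 1.99×10^-7 = 119 W/(m²·K).
F₀ = A × Cω = 1.521 × 119 = 181 W/m².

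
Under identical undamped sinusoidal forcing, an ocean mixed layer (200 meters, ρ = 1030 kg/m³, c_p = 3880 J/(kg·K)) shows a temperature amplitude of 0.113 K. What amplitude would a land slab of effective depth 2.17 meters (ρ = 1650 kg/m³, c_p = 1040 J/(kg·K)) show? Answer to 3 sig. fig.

24.3 K

C_ocean = 7.99×10^8 J/(m²·K); C_land = 3.72×10^6 J/(m²·K).
A ∝ 1/C ⇒ A_land = A_ocean × C_ocean/C_land = 0.113 × 215 = 24.3 K.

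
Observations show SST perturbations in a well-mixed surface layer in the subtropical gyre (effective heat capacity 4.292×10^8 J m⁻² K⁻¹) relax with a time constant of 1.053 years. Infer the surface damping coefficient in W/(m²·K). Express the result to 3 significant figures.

12.9

Areal heat capacity C = 4.292×10^8 J m⁻² K⁻¹ (given).
τ = 1.053 years = 3.32×10^7 s.
λ = C / τ = 4.29×10^8 / 3.32×10^7 = 12.9 W/(m²·K).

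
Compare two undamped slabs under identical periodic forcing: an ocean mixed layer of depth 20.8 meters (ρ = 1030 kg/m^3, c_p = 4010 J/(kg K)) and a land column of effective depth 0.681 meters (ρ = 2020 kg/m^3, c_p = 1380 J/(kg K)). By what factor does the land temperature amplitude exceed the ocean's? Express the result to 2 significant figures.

45

C_ocean = 1030 × 4010 × 20.8 = 8.59×10^7 J/(m²·K).
C_land = 2020 × 1380 × 0.681 = 1.90×10^6 J/(m²·K).
Undamped amplitude ∝ 1/C, so A_land/A_ocean = C_ocean/C_land = 45.3.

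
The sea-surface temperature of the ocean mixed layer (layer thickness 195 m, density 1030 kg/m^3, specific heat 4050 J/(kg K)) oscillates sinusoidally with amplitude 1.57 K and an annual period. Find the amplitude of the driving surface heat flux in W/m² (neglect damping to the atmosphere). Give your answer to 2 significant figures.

Areal heat capacity C = ρ c_p D = 1030 × 4050 × 195 = 8.13×10^8 J/(m^2 K).
ω = 2π / 3.15×10^7 s = 1.99×10^-7 s⁻¹.
Cω = 8.13×10^8 × 1.99×10^-7 = 162 W/(m²·K).
F₀ = A × Cω = 1.57 × 162 = 254 W/m².

250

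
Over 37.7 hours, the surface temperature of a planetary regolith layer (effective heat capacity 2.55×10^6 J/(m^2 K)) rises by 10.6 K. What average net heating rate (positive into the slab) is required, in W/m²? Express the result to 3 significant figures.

199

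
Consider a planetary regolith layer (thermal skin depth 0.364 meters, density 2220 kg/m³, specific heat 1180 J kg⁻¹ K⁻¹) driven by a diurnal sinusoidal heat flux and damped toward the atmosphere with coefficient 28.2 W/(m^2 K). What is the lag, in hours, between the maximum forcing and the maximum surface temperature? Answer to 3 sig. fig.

Areal heat capacity C = ρ c_p D = 2220 × 1180 × 0.364 = 9.54×10^5 J/(m²·K).
ω = 2π / 86400 s = 7.27×10^-5 s⁻¹.
Phase lag φ = arctan(Cω/λ) = arctan(69.3/28.2) = 1.18 rad.
Time lag = φ / ω = 1.18 / 7.27×10^-5 = 16300 s = 4.52 hours.

4.52 hours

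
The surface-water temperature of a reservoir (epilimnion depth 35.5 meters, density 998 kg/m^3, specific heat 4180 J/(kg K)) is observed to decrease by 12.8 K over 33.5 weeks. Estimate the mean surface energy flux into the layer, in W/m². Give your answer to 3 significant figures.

-93.6

Areal heat capacity C = ρ c_p D = 998 × 4180 × 35.5 = 1.48×10^8 J m⁻² K⁻¹.
Required heat per unit area: Q = C ΔT = 1.48×10^8 × -12.8 = -1.90×10^9 J/m².
Flux F = Q / Δt = -1.90×10^9 / 2.03×10^7 s = -93.6 W/m².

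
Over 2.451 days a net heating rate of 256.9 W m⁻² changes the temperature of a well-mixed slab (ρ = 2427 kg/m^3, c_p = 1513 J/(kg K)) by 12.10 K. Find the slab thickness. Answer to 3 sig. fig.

Heat input Q = F Δt = 256.9 × 2.12×10^5 s = 5.44×10^7 J/m².
Required areal heat capacity C = Q / ΔT = 4.50×10^6 J/(m²·K).
Depth D = C / (ρ c_p) = 4.50×10^6 / (2427 × 1513) = 1.22 m.

1.22 m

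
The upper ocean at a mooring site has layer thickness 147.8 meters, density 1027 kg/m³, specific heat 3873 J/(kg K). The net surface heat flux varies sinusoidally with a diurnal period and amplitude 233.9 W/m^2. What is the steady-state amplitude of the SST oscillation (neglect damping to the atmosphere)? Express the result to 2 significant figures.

0.0055 K

Areal heat capacity C = ρ c_p D = 1027 × 3873 × 147.8 = 5.88×10^8 J/(m²·K).
Angular frequency ω = 2π / T = 2π / 86400 s = 7.27×10^-5 s⁻¹.
Cω = 5.88×10^8 × 7.27×10^-5 = 42800 W/(m²·K).
Amplitude A = F₀ / (Cω) = 233.9 / 42800 = 0.00547 K.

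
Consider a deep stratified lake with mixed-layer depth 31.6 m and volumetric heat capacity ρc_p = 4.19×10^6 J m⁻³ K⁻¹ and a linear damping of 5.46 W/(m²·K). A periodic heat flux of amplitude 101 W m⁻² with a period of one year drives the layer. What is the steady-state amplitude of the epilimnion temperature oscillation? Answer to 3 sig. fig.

3.75 K

Areal heat capacity C = ρc_p × D = 4.19×10^6 × 31.6 = 1.32×10^8 J/(m^2 K).
Angular frequency ω = 2π / T = 2π / 3.15×10^7 s = 1.99×10^-7 s⁻¹.
√((Cω)² + λ²) = √((26.4)² + 5.46²) = 26.9 W/(m²·K).
Amplitude A = F₀ / √((Cω)²+λ²) = 101 / 26.9 = 3.75 K.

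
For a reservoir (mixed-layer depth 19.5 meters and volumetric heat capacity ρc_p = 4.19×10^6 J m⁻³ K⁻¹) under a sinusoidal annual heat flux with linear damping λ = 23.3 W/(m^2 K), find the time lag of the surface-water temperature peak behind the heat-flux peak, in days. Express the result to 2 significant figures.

Areal heat capacity C = ρc_p × D = 4.19×10^6 × 19.5 = 8.17×10^7 J m⁻² K⁻¹.
ω = 2π / 3.15×10^7 s = 1.99×10^-7 s⁻¹.
Phase lag φ = arctan(Cω/λ) = arctan(16.3/23.3) = 0.610 rad.
Time lag = φ / ω = 0.610 / 1.99×10^-7 = 3.06×10^6 s = 35.4 days.

35 days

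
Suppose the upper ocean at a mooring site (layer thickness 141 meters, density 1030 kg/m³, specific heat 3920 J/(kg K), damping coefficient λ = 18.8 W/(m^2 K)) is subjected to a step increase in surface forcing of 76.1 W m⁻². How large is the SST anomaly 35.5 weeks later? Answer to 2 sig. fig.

2.1 K

Areal heat capacity C = ρ c_p D = 1030 × 3920 × 141 = 5.69×10^8 J/(m^2 K).
τ = C / λ = 5.69×10^8 / 18.8 = 3.03×10^7 s.
Equilibrium anomaly ΔT_eq = F / λ = 76.1 / 18.8 = 4.05 K.
t = 35.5 weeks = 2.15×10^7 s, so t/τ = 0.709.
ΔT(t) = ΔT_eq (1 − e^(−t/τ)) = 4.05 × (1 − e^−0.709) = 2.06 K.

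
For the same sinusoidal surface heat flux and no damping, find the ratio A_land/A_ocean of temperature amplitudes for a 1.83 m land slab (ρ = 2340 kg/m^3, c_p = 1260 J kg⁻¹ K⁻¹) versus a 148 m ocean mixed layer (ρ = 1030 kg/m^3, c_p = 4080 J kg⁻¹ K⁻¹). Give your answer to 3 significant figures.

115

C_ocean = 1030 × 4080 × 148 = 6.22×10^8 J/(m²·K).
C_land = 2340 × 1260 × 1.83 = 5.40×10^6 J/(m²·K).
Undamped amplitude ∝ 1/C, so A_land/A_ocean = C_ocean/C_land = 115.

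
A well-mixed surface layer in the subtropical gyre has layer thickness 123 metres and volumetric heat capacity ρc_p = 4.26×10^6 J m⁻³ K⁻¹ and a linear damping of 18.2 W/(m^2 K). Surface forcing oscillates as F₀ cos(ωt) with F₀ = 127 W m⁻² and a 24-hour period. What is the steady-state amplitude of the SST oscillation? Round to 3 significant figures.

0.00333 K

Areal heat capacity C = ρc_p × D = 4.26×10^6 × 123 = 5.24×10^8 J m⁻² K⁻¹.
Angular frequency ω = 2π / T = 2π / 86400 s = 7.27×10^-5 s⁻¹.
√((Cω)² + λ²) = √((38100)² + 18.2²) = 38100 W/(m²·K).
Amplitude A = F₀ / √((Cω)²+λ²) = 127 / 38100 = 0.00333 K.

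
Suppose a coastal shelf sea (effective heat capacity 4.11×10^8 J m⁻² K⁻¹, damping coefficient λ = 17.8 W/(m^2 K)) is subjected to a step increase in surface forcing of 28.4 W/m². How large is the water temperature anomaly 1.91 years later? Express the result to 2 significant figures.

1.5 K

Areal heat capacity C = 4.11×10^8 J m⁻² K⁻¹ (given).
τ = C / λ = 4.11×10^8 / 17.8 = 2.31×10^7 s.
Equilibrium anomaly ΔT_eq = F / λ = 28.4 / 17.8 = 1.60 K.
t = 1.91 years = 6.03×10^7 s, so t/τ = 2.61.
ΔT(t) = ΔT_eq (1 − e^(−t/τ)) = 1.60 × (1 − e^−2.61) = 1.48 K.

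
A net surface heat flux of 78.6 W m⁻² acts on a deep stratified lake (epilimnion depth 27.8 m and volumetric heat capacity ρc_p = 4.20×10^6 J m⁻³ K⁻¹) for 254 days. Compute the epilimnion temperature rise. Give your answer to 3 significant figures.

Areal heat capacity C = ρc_p × D = 4.20×10^6 × 27.8 = 1.17×10^8 J/(m^2 K).
Net heat input Q = F Δt = 78.6 × (254 days × 86400 s/day) = 1.72×10^9 J/m².
ΔT = Q / C = 1.72×10^9 / 1.17×10^8 = 14.8 K.

14.8 K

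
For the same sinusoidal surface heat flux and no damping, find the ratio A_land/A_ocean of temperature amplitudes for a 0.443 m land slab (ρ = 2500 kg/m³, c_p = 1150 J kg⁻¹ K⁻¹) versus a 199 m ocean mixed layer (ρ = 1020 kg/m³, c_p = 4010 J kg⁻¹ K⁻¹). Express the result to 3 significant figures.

C_ocean = 1020 × 4010 × 199 = 8.14×10^8 J/(m²·K).
C_land = 2500 × 1150 × 0.443 = 1.27×10^6 J/(m²·K).
Undamped amplitude ∝ 1/C, so A_land/A_ocean = C_ocean/C_land = 639.

639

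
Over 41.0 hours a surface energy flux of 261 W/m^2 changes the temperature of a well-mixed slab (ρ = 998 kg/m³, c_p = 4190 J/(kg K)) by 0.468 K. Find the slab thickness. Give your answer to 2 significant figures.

20 m

Heat input Q = F Δt = 261 × 1.48×10^5 s = 3.85×10^7 J/m².
Required areal heat capacity C = Q / ΔT = 8.23×10^7 J/(m²·K).
Depth D = C / (ρ c_p) = 8.23×10^7 / (998 × 4190) = 19.7 m.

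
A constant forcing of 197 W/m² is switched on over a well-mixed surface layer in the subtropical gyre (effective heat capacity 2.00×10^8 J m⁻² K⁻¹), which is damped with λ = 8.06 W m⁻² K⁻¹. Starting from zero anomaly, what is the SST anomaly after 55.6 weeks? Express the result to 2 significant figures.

Areal heat capacity C = 2.00×10^8 J m⁻² K⁻¹ (given).
τ = C / λ = 2.00×10^8 / 8.06 = 2.48×10^7 s.
Equilibrium anomaly ΔT_eq = F / λ = 197 / 8.06 = 24.4 K.
t = 55.6 weeks = 3.36×10^7 s, so t/τ = 1.36.
ΔT(t) = ΔT_eq (1 − e^(−t/τ)) = 24.4 × (1 − e^−1.36) = 18.1 K.

18 K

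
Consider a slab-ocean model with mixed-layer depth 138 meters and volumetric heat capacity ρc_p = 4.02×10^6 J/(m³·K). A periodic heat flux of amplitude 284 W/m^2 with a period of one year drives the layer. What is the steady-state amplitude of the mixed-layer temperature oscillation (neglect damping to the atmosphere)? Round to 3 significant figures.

2.57 K

Areal heat capacity C = ρc_p × D = 4.02×10^6 × 138 = 5.55×10^8 J m⁻² K⁻¹.
Angular frequency ω = 2π / T = 2π / 3.15×10^7 s = 1.99×10^-7 s⁻¹.
Cω = 5.55×10^8 × 1.99×10^-7 = 111 W/(m²·K).
Amplitude A = F₀ / (Cω) = 284 / 111 = 2.57 K.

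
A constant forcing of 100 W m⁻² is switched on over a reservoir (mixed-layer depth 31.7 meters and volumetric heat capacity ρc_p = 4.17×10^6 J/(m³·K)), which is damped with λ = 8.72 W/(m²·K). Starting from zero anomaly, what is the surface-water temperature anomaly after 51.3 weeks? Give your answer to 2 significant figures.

10 K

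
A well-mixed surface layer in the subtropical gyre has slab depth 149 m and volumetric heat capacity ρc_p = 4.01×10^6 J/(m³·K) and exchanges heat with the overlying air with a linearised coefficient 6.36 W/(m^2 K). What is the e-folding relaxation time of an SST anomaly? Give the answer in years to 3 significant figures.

2.98 years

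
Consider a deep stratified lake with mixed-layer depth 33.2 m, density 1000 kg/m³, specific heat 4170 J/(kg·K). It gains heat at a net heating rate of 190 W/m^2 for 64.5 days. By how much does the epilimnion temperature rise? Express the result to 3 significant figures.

Areal heat capacity C = ρ c_p D = 1000 × 4170 × 33.2 = 1.38×10^8 J m⁻² K⁻¹.
Net heat input Q = F Δt = 190 × (64.5 days × 86400 s/day) = 1.06×10^9 J/m².
ΔT = Q / C = 1.06×10^9 / 1.38×10^8 = 7.65 K.

7.65 K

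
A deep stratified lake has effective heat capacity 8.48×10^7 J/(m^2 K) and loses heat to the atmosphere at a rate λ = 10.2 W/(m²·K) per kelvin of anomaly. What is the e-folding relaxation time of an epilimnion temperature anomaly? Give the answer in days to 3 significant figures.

Areal heat capacity C = 8.48×10^7 J/(m^2 K) (given).
Relaxation time τ = C / λ = 8.48×10^7 / 10.2 = 8.31×10^6 s.
In days: 8.31×10^6 s / (86400 s/day) = 96.2 days.

96.2 days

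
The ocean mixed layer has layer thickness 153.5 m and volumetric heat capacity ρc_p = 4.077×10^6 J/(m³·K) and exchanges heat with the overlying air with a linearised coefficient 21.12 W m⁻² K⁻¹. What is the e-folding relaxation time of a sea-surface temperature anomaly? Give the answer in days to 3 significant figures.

Areal heat capacity C = ρc_p × D = 4.077×10^6 × 153.5 = 6.26×10^8 J/(m^2 K).
Relaxation time τ = C / λ = 6.26×10^8 / 21.12 = 2.96×10^7 s.
In days: 2.96×10^7 s / (86400 s/day) = 343 days.

343 days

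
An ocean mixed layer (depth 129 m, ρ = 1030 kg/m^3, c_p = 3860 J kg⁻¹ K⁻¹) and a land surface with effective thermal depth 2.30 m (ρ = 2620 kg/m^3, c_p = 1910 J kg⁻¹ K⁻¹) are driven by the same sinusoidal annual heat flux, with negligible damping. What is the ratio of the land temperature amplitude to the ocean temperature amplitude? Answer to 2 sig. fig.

C_ocean = 1030 × 3860 × 129 = 5.13×10^8 J/(m²·K).
C_land = 2620 × 1910 × 2.30 = 1.15×10^7 J/(m²·K).
Undamped amplitude ∝ 1/C, so A_land/A_ocean = C_ocean/C_land = 44.6.

45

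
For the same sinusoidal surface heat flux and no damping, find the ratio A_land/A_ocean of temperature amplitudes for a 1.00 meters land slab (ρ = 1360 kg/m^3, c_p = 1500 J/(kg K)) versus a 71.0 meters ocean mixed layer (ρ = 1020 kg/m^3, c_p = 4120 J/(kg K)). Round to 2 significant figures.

150

C_ocean = 1020 × 4120 × 71.0 = 2.98×10^8 J/(m²·K).
C_land = 1360 × 1500 × 1.00 = 2.04×10^6 J/(m²·K).
Undamped amplitude ∝ 1/C, so A_land/A_ocean = C_ocean/C_land = 146.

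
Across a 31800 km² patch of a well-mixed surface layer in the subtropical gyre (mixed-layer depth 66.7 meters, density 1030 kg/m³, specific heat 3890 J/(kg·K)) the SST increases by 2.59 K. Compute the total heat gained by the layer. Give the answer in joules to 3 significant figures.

Areal heat capacity C = ρ c_p D = 1030 × 3890 × 66.7 = 2.67×10^8 J/(m^2 K).
Heat per unit area: q = C ΔT = 2.67×10^8 × 2.59 = 6.92×10^8 J/m².
Total heat: Q = q × A = 6.92×10^8 × (31800 × 10⁶ m²) = 2.20×10^19 J.

2.20×10^19 J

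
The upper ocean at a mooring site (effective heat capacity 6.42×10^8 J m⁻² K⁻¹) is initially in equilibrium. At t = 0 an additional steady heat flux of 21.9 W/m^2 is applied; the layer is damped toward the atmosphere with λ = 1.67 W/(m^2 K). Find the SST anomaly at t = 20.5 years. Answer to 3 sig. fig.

10.7 K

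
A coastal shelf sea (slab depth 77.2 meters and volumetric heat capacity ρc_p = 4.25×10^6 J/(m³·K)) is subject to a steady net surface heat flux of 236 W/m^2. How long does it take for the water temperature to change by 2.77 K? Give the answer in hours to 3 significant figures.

Areal heat capacity C = ρc_p × D = 4.25×10^6 × 77.2 = 3.28×10^8 J/(m²·K).
Time required: Δt = C ΔT / F = 3.28×10^8 × 2.77 / 236 = 3.85×10^6 s.
In hours: 3.85×10^6 s / (3600 s/hour) = 1070 hours.

1070 hours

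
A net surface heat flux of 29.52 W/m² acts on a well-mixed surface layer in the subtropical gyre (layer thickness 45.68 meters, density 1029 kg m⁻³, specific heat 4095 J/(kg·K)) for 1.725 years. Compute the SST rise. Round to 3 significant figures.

Areal heat capacity C = ρ c_p D = 1029 × 4095 × 45.68 = 1.92×10^8 J/(m^2 K).
Net heat input Q = F Δt = 29.52 × (1.725 years × 3.156×10^7 s/year) = 1.61×10^9 J/m².
ΔT = Q / C = 1.61×10^9 / 1.92×10^8 = 8.35 K.

8.35 K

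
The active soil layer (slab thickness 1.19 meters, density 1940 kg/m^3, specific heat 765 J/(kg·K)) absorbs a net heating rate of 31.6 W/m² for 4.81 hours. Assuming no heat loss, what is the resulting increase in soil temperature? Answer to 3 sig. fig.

0.310 K

Areal heat capacity C = ρ c_p D = 1940 × 765 × 1.19 = 1.77×10^6 J m⁻² K⁻¹.
Net heat input Q = F Δt = 31.6 × (4.81 hours × 3600 s/hour) = 5.47×10^5 J/m².
ΔT = Q / C = 5.47×10^5 / 1.77×10^6 = 0.310 K.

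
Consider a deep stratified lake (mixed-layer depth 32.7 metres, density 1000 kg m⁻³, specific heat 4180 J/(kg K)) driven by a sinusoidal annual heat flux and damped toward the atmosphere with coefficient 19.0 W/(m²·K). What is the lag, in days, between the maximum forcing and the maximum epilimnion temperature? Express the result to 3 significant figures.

55.9 days

Areal heat capacity C = ρ c_p D = 1000 × 4180 × 32.7 = 1.37×10^8 J m⁻² K⁻¹.
ω = 2π / 3.15×10^7 s = 1.99×10^-7 s⁻¹.
Phase lag φ = arctan(Cω/λ) = arctan(27.2/19.0) = 0.962 rad.
Time lag = φ / ω = 0.962 / 1.99×10^-7 = 4.83×10^6 s = 55.9 days.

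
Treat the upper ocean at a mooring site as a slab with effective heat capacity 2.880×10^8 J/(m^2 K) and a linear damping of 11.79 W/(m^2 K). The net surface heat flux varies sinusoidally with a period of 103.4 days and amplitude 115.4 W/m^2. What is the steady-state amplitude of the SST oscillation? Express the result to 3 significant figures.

Areal heat capacity C = 2.880×10^8 J/(m^2 K) (given).
Angular frequency ω = 2π / T = 2π / 8.93×10^6 s = 7.03×10^-7 s⁻¹.
√((Cω)² + λ²) = √((203)² + 11.79²) = 203 W/(m²·K).
Amplitude A = F₀ / √((Cω)²+λ²) = 115.4 / 203 = 0.569 K.

0.569 K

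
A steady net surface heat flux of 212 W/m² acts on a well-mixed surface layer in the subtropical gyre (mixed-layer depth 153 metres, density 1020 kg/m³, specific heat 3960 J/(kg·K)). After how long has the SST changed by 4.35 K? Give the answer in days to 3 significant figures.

147 days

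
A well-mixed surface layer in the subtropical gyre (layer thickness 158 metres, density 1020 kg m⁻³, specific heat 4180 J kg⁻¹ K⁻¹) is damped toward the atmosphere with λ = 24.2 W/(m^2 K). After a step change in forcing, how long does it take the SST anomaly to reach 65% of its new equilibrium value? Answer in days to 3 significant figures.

Areal heat capacity C = ρ c_p D = 1020 × 4180 × 158 = 6.74×10^8 J m⁻² K⁻¹.
τ = C / λ = 6.74×10^8 / 24.2 = 2.78×10^7 s.
Fraction reached: 1 − e^(−t/τ) = 0.65 ⇒ t = −τ ln(1 − 0.65) = τ × 1.05.
t = 2.92×10^7 s = 338 days.

338 days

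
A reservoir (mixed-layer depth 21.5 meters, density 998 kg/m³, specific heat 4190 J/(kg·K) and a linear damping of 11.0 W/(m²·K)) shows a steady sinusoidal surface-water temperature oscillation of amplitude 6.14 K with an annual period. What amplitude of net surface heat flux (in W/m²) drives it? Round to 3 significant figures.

129

Areal heat capacity C = ρ c_p D = 998 × 4190 × 21.5 = 8.99×10^7 J m⁻² K⁻¹.
ω = 2π / 3.15×10^7 s = 1.99×10^-7 s⁻¹.
√((Cω)² + λ²) = √((17.9)² + 11.0²) = 21.0 W/(m²·K).
F₀ = A × √((Cω)²+λ²) = 6.14 × 21.0 = 129 W/m².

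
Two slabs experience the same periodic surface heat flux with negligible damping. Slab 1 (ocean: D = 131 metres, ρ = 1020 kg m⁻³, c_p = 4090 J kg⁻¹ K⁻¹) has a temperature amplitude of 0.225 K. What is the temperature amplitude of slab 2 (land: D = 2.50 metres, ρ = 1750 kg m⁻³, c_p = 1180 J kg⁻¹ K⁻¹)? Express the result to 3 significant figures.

23.8 K

C_ocean = 5.47×10^8 J/(m²·K); C_land = 5.16×10^6 J/(m²·K).
A ∝ 1/C ⇒ A_land = A_ocean × C_ocean/C_land = 0.225 × 106 = 23.8 K.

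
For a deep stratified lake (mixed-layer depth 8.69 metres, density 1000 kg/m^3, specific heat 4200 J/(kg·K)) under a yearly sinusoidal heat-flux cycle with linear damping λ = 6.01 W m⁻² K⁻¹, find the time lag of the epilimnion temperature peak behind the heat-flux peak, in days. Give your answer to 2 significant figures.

51 days

Areal heat capacity C = ρ c_p D = 1000 × 4200 × 8.69 = 3.65×10^7 J m⁻² K⁻¹.
ω = 2π / 3.15×10^7 s = 1.99×10^-7 s⁻¹.
Phase lag φ = arctan(Cω/λ) = arctan(7.27/6.01) = 0.880 rad.
Time lag = φ / ω = 0.880 / 1.99×10^-7 = 4.42×10^6 s = 51.1 days.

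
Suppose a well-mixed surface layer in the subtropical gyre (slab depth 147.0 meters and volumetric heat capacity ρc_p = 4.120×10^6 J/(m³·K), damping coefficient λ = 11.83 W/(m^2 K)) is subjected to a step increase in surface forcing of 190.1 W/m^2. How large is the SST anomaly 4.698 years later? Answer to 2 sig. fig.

15 K

Areal heat capacity C = ρc_p × D = 4.120×10^6 × 147.0 = 6.06×10^8 J/(m²·K).
τ = C / λ = 6.06×10^8 / 11.83 = 5.12×10^7 s.
Equilibrium anomaly ΔT_eq = F / λ = 190.1 / 11.83 = 16.1 K.
t = 4.698 years = 1.48×10^8 s, so t/τ = 2.90.
ΔT(t) = ΔT_eq (1 − e^(−t/τ)) = 16.1 × (1 − e^−2.90) = 15.2 K.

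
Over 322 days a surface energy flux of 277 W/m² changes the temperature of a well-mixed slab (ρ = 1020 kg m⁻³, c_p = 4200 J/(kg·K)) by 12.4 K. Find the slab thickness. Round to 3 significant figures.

Heat input Q = F Δt = 277 × 2.78×10^7 s = 7.71×10^9 J/m².
Required areal heat capacity C = Q / ΔT = 6.21×10^8 J/(m²·K).
Depth D = C / (ρ c_p) = 6.21×10^8 / (1020 × 4200) = 145 m.

145 m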